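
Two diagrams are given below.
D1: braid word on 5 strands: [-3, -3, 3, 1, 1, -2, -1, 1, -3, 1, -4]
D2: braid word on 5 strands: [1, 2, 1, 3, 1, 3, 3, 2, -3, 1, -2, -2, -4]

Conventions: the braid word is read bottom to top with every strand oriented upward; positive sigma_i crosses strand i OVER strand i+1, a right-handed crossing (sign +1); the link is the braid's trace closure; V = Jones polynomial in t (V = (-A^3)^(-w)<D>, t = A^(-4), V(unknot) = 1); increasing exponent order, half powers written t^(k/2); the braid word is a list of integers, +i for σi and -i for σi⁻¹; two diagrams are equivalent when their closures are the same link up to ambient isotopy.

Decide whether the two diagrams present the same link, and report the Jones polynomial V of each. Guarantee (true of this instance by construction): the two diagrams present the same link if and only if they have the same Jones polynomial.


equivalent: no
D1 (bracket -A^-17 + A^-13 - A^-9 + 2A^-5 + A^3; 11 crossings at w = -1): V = -t^(-3/2) - 2t^(1/2) + t^(3/2) - t^(5/2) + t^(7/2)
V(D2) = -t^(3/2) + t^(5/2) - 3t^(7/2) + 2t^(9/2) - 3t^(11/2) + 2t^(13/2) - t^(15/2) + t^(17/2)  [13 crossings, <D> = -A^-19 + A^-15 - 2A^-11 + 3A^-7 - 2A^-3 + 3A - A^5 + A^9, w = +5]
observation: 2 classes among 2 diagrams; unequal V(t) rules out equality


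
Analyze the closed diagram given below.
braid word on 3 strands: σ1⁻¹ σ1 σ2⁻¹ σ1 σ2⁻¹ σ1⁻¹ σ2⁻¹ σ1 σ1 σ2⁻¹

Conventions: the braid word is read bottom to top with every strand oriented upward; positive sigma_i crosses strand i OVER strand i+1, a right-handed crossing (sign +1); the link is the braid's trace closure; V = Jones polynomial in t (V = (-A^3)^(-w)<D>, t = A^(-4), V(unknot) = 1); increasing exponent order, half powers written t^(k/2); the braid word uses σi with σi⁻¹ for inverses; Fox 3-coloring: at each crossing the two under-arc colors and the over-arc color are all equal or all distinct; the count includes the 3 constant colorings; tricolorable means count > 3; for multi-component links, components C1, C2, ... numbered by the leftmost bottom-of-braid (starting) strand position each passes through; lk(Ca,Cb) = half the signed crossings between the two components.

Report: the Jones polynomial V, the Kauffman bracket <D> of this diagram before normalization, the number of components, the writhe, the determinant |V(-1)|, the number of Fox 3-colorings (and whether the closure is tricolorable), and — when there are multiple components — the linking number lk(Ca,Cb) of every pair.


V(t) = -t^-4 + t^-3 + t^-1
bracket: A^-2 + A^6 - A^10, w = -2
1 component, writhe -2, over 10 crossings
det 3, colorings 9 of 3^10 — tricolorable
observation: free reduction leaves σ2⁻¹ σ1 σ2⁻¹ σ1⁻¹ σ2⁻¹ σ1 σ1 σ2⁻¹ of the original 10 letters


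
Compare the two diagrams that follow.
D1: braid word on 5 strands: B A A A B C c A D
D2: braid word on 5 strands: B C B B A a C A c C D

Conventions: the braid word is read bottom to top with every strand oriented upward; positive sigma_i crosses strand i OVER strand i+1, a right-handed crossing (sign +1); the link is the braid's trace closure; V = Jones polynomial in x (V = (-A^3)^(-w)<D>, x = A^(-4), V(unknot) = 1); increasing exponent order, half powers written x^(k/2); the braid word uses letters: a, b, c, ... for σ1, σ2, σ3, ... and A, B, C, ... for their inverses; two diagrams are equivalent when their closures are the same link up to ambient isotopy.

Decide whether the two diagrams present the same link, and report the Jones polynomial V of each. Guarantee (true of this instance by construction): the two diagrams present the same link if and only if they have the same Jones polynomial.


same link: no
V(D1) = x^(-15/2) - x^(-7/2) - x^(-5/2) - x^(-3/2)  [9 crossings, <D> = A^-15 + A^-11 + A^-7 - A^9, w = -7]
D2 (bracket A^-15 + A^-7 - A^-3 + A; 11 crossings at w = -7): V = -x^(-11/2) + x^(-9/2) - x^(-7/2) - x^(-3/2)
note: comparing 2 Jones polynomials yields 2 groups


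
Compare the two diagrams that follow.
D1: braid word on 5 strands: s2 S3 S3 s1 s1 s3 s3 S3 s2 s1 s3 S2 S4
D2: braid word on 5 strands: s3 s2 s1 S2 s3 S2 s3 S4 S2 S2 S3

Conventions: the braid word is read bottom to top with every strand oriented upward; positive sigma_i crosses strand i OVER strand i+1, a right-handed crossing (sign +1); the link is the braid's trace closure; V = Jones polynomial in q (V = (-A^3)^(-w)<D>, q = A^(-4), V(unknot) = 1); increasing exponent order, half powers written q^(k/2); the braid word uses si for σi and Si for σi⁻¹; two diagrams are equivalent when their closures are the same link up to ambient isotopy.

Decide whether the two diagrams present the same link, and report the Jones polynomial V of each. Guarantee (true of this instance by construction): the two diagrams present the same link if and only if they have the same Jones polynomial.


equivalent: no
D1 (bracket -A^-9 + A^-1 + A^3 + A^7; 13 crossings at w = +3): V = -q^(1/2) - q^(3/2) - q^(5/2) + q^(9/2)
V(D2) = q^(-7/2) - 2q^(-5/2) + q^(-3/2) - 2q^(-1/2) + q^(1/2) - q^(3/2)  (w -1, c 11, <D> = A^-9 - A^-5 + 2A^-1 - A^3 + 2A^7 - A^11)
key observation: 2 values of V(q) split the 2 diagrams


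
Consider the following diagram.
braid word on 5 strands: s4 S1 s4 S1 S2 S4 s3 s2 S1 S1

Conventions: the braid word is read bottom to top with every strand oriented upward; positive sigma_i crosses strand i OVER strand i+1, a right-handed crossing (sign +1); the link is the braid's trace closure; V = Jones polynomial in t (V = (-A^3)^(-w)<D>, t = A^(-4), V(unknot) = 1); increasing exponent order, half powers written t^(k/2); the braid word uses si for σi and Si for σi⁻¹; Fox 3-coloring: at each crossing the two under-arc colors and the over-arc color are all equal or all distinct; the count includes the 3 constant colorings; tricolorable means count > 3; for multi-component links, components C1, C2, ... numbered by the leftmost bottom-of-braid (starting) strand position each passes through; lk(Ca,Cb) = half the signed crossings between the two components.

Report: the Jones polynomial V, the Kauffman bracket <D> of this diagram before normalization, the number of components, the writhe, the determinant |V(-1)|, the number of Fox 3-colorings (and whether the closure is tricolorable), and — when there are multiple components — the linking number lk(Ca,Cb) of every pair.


V(t) = t^-6 + t^-3 + t^-2 + t^-1
bracket: A^-2 + A^2 + A^6 + A^18, w = -2
3 components, writhe -2, over 10 crossings
lk(C1,C2) = -2
linking number lk(C1,C3) = 0
lk(C2,C3): 0
det 0, colorings 9 of 3^11 — tricolorable
observation: the 3 component pairs carry total linking -2


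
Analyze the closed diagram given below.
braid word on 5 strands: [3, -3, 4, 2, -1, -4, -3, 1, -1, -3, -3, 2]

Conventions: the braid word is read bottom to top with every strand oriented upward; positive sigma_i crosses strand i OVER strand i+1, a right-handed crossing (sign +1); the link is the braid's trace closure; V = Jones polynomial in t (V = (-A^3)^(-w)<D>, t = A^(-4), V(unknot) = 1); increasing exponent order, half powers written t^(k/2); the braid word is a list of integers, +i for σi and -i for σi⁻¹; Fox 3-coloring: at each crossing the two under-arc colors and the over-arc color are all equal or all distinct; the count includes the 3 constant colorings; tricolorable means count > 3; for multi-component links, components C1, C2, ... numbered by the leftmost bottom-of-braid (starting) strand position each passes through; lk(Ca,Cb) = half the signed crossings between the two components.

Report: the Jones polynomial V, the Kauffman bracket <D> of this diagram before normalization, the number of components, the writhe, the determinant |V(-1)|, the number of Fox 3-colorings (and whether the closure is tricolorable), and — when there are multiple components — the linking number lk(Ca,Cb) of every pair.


V(t) = -t^-4 + t^-1 + 2 + t + t^2
bracket: A^-14 + A^-10 + 2A^-6 + A^-2 - A^10, w = -2
3 components, writhe -2, over 12 crossings
lk(C1,C2) = +1
linking number lk(C1,C3) = 0
lk(C2,C3): 0
det 0, colorings 27 of 3^12 — tricolorable
observation: w = -2 (over 12 crossings) is diagram-only; (-A^3)^(2) removes it from V


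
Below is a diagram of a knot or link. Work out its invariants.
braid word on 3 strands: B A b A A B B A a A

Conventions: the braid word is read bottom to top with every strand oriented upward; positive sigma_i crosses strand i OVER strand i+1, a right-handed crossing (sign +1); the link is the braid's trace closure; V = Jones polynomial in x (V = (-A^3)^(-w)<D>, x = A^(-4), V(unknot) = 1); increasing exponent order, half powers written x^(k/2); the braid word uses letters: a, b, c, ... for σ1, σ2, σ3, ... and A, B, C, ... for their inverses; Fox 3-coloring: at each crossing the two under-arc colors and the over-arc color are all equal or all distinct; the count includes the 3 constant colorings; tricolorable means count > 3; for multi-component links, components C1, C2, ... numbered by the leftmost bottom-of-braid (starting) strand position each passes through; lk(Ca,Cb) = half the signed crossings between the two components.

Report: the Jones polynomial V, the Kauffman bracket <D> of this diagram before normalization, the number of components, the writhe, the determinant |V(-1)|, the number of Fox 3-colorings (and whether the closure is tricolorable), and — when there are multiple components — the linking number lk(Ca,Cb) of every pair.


Jones polynomial: V(x) = x^-8 - 2x^-7 + x^-6 - 2x^-5 + 2x^-4 + x^-2
<D> = A^-10 + 2A^-2 - 2A^2 + A^6 - 2A^10 + A^14; writhe -6
components 1, writhe -6 (10 crossings)
3-colorings: 27 of 3^10, det 9 — tricolorable
note: V spans 6 powers of x: at least 6 crossings in any diagram


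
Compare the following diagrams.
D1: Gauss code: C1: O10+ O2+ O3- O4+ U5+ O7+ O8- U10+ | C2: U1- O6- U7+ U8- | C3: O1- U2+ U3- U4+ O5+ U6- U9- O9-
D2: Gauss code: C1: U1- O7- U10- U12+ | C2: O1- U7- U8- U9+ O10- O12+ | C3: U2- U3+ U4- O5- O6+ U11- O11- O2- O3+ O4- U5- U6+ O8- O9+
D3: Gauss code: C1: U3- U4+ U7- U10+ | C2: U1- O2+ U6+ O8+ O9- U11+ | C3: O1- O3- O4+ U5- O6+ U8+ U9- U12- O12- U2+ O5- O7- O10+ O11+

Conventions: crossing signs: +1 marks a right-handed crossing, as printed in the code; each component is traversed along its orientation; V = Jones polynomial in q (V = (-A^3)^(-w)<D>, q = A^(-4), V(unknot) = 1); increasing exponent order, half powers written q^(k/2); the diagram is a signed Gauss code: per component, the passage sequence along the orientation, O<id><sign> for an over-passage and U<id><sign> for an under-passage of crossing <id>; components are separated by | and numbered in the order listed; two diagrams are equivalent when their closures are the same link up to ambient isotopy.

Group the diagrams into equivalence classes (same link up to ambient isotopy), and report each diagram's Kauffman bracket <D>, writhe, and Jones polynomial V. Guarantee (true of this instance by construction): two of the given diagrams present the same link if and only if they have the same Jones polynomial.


classes: {D1} | {D2} | {D3}
V(D1) = q^-2 + 2 + q^2  [10 crossings, <D> = A^-8 + 2 + A^8, w = 0]
D2 (bracket A^-12 + A^-8 + A^-4 + 1; 12 crossings at w = -4): V = q^-3 + q^-2 + q^-1 + 1
D3 (bracket A^-12 + A^-8 + A^-4 + 1; 12 crossings at w = 0): V = 1 + q + q^2 + q^3
note: comparing 3 Jones polynomials yields 3 groups


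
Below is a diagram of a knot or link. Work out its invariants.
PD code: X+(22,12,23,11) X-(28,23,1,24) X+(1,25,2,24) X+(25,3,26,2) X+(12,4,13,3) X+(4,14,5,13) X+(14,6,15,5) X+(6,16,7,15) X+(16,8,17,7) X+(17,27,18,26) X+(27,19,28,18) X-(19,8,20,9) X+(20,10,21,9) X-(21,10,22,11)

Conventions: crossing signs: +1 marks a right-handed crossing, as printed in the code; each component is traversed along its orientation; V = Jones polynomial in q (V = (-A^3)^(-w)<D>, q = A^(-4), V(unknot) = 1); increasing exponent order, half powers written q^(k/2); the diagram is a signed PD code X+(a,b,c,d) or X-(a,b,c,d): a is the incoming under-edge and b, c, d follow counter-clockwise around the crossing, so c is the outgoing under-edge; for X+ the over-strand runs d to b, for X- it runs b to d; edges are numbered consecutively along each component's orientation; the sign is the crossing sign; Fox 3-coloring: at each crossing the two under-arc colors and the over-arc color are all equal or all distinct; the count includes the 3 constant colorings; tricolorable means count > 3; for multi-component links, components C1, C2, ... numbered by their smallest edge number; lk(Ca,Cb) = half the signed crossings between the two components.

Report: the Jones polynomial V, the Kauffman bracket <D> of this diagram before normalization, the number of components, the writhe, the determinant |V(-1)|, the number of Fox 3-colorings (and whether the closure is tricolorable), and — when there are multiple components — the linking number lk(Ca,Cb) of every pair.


Jones polynomial: V(q) = q^3 + 2q^5 - 2q^6 + 2q^7 - 3q^8 + 2q^9 - 2q^10 + q^11
<D> = A^-20 - 2A^-16 + 2A^-12 - 3A^-8 + 2A^-4 - 2 + 2A^4 + A^12; writhe +8
components 1, writhe +8 (14 crossings)
3-colorings: 9 of 3^14, det 15 — tricolorable
note: w = +8 shifts under R1 moves; the (-A^3)^(-8) factor cancels that in V


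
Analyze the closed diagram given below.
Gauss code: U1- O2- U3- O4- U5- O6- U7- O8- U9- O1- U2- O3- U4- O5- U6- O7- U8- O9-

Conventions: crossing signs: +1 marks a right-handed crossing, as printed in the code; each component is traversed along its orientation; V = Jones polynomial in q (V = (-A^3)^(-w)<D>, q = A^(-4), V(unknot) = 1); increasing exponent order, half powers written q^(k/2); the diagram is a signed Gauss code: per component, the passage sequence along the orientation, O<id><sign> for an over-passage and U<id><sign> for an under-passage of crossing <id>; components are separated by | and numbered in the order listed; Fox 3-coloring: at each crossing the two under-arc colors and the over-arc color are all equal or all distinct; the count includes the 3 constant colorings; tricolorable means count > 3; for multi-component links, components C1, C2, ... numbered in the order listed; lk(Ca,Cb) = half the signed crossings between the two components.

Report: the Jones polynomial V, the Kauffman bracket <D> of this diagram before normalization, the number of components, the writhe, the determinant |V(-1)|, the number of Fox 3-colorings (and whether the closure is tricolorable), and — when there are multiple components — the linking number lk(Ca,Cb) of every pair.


Jones polynomial: V(q) = -q^-13 + q^-12 - q^-11 + q^-10 - q^-9 + q^-8 - q^-7 + q^-6 + q^-4
<D> = -A^-11 - A^-3 + A - A^5 + A^9 - A^13 + A^17 - A^21 + A^25; writhe -9
components 1, writhe -9 (9 crossings)
3-colorings: 9 of 3^9, det 9 — tricolorable
note: V spans 9 powers of q: at least 9 crossings in any diagram


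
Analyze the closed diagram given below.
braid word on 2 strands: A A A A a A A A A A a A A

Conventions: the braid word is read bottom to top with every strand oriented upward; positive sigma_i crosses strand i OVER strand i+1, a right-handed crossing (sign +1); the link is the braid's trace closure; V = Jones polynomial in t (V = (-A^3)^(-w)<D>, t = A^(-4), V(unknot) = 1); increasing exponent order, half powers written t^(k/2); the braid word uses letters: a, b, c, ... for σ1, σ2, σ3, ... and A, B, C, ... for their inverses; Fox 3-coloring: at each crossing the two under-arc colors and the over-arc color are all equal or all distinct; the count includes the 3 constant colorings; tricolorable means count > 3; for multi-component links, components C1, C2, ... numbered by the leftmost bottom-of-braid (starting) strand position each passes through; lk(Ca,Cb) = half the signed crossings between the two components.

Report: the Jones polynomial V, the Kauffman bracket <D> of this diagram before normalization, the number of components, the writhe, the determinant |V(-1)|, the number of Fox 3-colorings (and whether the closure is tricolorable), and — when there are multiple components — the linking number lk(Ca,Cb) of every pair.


Jones polynomial: V(t) = -t^-13 + t^-12 - t^-11 + t^-10 - t^-9 + t^-8 - t^-7 + t^-6 + t^-4
<D> = -A^-11 - A^-3 + A - A^5 + A^9 - A^13 + A^17 - A^21 + A^25; writhe -9
components 1, writhe -9 (13 crossings)
3-colorings: 9 of 3^13, det 9 — tricolorable
note: free reduction leaves σ1⁻¹ σ1⁻¹ σ1⁻¹ σ1⁻¹ σ1⁻¹ σ1⁻¹ σ1⁻¹ σ1⁻¹ σ1⁻¹ of the original 13 letters


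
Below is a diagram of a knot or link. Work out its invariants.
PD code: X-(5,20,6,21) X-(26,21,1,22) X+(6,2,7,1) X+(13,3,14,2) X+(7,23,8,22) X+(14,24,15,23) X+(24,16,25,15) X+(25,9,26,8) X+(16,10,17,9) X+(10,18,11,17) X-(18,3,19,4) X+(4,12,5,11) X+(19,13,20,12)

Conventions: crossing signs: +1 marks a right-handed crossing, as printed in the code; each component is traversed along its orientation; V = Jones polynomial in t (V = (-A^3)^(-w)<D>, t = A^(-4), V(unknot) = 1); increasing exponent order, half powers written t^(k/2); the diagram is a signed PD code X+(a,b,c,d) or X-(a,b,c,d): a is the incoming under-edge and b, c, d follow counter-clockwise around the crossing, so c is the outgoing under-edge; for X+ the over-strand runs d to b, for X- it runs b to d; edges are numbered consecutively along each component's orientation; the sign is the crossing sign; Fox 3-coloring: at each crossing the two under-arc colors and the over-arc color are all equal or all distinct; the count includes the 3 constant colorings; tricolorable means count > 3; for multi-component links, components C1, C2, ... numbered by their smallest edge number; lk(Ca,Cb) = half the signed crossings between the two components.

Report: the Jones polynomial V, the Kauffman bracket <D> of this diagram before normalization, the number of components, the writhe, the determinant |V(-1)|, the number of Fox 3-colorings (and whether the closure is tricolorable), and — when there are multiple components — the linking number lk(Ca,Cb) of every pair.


V = 2t^2 - 2t^3 + 3t^4 - 4t^5 + 4t^6 - 3t^7 + 2t^8 - t^9
<D> = A^-15 - 2A^-11 + 3A^-7 - 4A^-3 + 4A - 3A^5 + 2A^9 - 2A^13 (w = +7)
1 component over 13 crossings, w = +7
9 Fox colorings among 3^13, |V(-1)| = 21: tricolorable
why: |V(-1)| = 21: so tricolorable, since 3 divides 21


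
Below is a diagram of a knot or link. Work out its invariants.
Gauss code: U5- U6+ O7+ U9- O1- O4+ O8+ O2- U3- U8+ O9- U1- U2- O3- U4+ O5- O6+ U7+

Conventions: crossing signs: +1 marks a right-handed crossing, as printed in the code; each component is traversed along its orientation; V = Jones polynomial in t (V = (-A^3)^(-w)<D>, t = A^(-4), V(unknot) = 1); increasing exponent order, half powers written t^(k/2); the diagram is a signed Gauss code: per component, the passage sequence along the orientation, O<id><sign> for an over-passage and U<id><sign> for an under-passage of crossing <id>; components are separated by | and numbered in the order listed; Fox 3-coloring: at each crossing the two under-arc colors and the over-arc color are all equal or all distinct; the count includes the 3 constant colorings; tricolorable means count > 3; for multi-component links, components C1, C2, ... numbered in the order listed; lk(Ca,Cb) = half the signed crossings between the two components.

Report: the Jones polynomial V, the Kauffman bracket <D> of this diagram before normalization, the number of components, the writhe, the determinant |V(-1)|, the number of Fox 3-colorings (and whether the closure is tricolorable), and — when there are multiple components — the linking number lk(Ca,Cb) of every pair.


V = -t^-4 + t^-3 + t^-1
<D> = -A - A^9 + A^13 (w = -1)
1 component over 9 crossings, w = -1
9 Fox colorings among 3^9, |V(-1)| = 3: tricolorable
why: the span of V is 3, forcing >= 3 crossings in any diagram


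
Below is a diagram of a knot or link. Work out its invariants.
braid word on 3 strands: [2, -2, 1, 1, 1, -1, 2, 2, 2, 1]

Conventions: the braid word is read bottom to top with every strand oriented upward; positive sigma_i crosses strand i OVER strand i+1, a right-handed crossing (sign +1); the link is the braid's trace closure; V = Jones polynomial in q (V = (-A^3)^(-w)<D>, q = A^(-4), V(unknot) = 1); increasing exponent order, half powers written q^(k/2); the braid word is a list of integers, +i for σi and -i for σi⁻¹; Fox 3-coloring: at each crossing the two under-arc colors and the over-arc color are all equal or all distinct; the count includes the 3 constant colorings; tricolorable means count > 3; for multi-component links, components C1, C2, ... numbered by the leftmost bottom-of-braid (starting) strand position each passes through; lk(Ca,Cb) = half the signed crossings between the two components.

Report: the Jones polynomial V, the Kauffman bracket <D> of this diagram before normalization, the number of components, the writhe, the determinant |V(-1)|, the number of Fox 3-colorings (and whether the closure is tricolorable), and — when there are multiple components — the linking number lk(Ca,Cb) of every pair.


Jones polynomial: V(q) = q^2 + 2q^4 - 2q^5 + q^6 - 2q^7 + q^8
<D> = A^-14 - 2A^-10 + A^-6 - 2A^-2 + 2A^2 + A^10; writhe +6
components 1, writhe +6 (10 crossings)
3-colorings: 27 of 3^10, det 9 — tricolorable
note: w = +6 shifts under R1 moves; the (-A^3)^(-6) factor cancels that in V


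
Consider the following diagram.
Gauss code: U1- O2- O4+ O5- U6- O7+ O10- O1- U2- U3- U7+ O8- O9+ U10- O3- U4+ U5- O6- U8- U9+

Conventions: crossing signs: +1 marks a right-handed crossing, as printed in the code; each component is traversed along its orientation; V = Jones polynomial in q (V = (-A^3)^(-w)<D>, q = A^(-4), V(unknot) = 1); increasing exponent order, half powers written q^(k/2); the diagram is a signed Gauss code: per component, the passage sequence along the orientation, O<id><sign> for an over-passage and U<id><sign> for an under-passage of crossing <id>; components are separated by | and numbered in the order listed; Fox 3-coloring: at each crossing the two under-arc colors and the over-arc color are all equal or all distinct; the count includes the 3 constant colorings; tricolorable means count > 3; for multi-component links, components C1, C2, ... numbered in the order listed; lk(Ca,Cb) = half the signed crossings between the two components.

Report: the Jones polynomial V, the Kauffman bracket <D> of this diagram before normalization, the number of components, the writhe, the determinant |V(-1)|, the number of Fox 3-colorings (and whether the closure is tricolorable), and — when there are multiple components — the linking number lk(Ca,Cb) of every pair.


V = -q^-4 + q^-3 + q^-1
<D> = A^-8 + 1 - A^4 (w = -4)
1 component over 10 crossings, w = -4
9 Fox colorings among 3^10, |V(-1)| = 3: tricolorable
why: w = -4 shifts under R1 moves; the (-A^3)^(4) factor cancels that in V


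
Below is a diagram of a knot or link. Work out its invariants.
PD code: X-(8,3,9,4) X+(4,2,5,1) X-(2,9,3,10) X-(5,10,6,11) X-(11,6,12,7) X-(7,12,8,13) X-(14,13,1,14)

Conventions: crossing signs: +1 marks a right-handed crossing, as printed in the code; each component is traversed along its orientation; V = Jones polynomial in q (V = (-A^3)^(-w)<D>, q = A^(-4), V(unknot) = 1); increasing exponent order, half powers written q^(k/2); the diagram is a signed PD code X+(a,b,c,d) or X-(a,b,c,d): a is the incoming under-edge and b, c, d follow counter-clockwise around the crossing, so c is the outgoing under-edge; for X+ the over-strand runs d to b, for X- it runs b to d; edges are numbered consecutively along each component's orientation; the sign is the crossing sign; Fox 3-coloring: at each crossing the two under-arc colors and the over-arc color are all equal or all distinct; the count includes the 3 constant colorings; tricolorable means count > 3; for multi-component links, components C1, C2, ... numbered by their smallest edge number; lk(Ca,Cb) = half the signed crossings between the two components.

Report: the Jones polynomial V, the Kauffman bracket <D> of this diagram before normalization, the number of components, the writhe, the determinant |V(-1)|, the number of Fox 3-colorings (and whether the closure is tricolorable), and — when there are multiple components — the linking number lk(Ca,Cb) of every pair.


Jones polynomial: V(q) = -q^-6 + q^-5 - q^-4 + 2q^-3 - q^-2 + q^-1
<D> = -A^-11 + A^-7 - 2A^-3 + A - A^5 + A^9; writhe -5
components 1, writhe -5 (7 crossings)
3-colorings: 3 of 3^7, det 7 — not tricolorable
note: |V(-1)| = 7: so not tricolorable, since 3 does not divide 7


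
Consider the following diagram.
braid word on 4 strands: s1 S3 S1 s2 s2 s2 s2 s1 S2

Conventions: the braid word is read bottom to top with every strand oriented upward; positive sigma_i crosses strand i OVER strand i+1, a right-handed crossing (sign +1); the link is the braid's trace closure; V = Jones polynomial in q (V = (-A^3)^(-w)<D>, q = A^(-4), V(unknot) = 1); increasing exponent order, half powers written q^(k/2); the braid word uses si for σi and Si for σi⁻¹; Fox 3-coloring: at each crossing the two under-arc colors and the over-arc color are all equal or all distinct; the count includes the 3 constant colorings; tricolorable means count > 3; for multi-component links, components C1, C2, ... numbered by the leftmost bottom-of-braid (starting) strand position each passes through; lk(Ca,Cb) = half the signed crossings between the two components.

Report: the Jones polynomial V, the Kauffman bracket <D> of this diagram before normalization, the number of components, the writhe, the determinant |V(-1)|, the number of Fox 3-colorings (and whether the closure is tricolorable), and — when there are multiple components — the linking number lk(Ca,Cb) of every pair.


V = q + q^3 - q^4
<D> = A^-7 - A^-3 - A^5 (w = +3)
1 component over 9 crossings, w = +3
9 Fox colorings among 3^9, |V(-1)| = 3: tricolorable
why: the span of V is 3, forcing >= 3 crossings in any diagram


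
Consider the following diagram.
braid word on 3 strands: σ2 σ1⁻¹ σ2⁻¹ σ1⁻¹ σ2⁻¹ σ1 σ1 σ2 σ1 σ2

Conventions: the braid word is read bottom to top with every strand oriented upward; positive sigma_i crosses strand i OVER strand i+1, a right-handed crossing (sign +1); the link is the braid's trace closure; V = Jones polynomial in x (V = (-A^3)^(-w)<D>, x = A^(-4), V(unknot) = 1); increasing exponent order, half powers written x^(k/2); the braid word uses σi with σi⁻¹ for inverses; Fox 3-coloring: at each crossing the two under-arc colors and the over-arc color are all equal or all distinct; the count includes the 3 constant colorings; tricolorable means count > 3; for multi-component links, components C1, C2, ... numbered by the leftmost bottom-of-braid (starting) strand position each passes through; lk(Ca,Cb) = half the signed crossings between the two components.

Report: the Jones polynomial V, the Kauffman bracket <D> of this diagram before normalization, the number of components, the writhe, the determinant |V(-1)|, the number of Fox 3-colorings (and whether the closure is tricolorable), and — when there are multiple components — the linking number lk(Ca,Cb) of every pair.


V(x) = x + x^3 - x^4
bracket: -A^-10 + A^-6 + A^2, w = +2
1 component, writhe +2, over 10 crossings
det 3, colorings 9 of 3^10 — tricolorable
observation: w = +2 shifts under R1 moves; the (-A^3)^(-2) factor cancels that in V


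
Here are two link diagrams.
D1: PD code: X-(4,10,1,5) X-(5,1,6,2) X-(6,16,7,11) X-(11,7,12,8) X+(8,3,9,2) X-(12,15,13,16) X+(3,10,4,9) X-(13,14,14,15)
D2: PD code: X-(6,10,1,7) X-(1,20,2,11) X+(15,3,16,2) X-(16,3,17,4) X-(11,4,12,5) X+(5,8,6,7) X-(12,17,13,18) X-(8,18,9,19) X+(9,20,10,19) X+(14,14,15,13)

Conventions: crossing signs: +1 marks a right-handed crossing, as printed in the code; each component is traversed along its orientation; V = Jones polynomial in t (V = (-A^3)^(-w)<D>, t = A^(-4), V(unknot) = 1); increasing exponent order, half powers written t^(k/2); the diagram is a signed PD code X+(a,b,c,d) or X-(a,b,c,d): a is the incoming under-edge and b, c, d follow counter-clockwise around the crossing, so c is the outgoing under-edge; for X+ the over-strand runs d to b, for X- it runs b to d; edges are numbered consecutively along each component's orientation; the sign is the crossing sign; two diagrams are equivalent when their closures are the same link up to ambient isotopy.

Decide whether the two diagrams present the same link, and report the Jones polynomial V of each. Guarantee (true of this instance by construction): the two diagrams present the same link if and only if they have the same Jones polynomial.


equivalent: yes
V(D1) = t^-3 + t^-2 + t^-1 + 1  (w -4, c 8, <D> = A^-12 + A^-8 + A^-4 + 1)
D2 (bracket A^-6 + A^-2 + A^2 + A^6; 10 crossings at w = -2): V = t^-3 + t^-2 + t^-1 + 1
why: all 2 diagrams share one V(t), hence one class


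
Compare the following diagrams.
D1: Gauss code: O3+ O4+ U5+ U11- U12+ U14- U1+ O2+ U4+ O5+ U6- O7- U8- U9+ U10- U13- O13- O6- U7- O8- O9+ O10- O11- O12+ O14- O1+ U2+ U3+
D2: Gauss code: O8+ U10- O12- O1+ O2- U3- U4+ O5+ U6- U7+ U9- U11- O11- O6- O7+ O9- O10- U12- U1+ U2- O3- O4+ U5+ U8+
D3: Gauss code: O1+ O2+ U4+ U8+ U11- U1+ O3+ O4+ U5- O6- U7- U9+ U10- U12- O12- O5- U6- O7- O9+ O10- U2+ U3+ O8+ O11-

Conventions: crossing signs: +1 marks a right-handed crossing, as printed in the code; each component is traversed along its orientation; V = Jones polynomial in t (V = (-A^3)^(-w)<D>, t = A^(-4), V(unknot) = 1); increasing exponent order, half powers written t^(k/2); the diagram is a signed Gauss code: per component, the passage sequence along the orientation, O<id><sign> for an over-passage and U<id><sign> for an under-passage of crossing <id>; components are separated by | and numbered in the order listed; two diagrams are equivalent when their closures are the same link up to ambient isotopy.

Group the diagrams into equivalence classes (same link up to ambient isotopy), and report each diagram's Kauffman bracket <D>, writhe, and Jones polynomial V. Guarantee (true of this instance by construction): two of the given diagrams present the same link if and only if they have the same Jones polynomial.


classes: {D1, D3} | {D2}
V(D1) = -t^-3 + t^-2 - t^-1 + 3 - t + t^2 - t^3  [14 crossings, <D> = -A^-12 + A^-8 - A^-4 + 3 - A^4 + A^8 - A^12, w = 0]
V(D2) = 1  (w -2, c 12, <D> = A^-6)
V(D3) = -t^-3 + t^-2 - t^-1 + 3 - t + t^2 - t^3  (w 0, c 12, <D> = -A^-12 + A^-8 - A^-4 + 3 - A^4 + A^8 - A^12)
insight: 2 values of V(t) split the 3 diagrams


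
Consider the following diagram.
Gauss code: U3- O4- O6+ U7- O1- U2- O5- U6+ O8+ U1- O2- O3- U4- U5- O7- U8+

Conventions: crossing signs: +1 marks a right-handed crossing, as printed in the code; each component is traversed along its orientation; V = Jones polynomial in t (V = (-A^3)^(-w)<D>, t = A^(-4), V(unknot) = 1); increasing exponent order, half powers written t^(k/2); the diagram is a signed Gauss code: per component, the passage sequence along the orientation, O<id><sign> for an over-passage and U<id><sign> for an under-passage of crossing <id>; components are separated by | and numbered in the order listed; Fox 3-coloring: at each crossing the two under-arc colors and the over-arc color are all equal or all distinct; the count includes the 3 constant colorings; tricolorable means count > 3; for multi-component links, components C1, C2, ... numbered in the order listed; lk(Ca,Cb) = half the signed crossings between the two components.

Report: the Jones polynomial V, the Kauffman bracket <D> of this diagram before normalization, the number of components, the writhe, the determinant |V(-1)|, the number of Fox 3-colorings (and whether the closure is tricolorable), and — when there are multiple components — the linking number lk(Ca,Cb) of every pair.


V = t^-7 - 2t^-6 + 2t^-5 - 3t^-4 + 3t^-3 - 2t^-2 + 2t^-1
<D> = 2A^-8 - 2A^-4 + 3 - 3A^4 + 2A^8 - 2A^12 + A^16 (w = -4)
1 component over 8 crossings, w = -4
9 Fox colorings among 3^8, |V(-1)| = 15: tricolorable
why: the span of V is 6, forcing >= 6 crossings in any diagram


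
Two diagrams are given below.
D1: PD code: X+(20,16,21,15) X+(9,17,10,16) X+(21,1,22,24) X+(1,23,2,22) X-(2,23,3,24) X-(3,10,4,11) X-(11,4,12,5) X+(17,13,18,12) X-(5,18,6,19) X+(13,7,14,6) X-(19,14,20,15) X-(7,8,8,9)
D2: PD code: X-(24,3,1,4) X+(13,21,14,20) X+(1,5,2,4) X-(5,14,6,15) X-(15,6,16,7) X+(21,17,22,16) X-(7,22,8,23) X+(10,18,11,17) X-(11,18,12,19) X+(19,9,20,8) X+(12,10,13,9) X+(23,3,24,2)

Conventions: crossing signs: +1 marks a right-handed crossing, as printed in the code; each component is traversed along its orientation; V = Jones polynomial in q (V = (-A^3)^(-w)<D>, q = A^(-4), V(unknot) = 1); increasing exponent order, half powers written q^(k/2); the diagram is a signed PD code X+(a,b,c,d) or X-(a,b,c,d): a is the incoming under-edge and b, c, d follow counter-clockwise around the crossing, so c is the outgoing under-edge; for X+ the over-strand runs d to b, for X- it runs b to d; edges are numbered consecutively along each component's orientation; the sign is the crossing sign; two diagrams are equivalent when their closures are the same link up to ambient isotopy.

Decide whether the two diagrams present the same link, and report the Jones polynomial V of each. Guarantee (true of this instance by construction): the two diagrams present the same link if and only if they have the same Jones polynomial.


equivalent: yes
V(D1) = -q^-3 + 2q^-2 - 2q^-1 + 3 - 2q + 2q^2 - q^3  (w 0, c 12, <D> = -A^-12 + 2A^-8 - 2A^-4 + 3 - 2A^4 + 2A^8 - A^12)
V(D2) = -q^-3 + 2q^-2 - 2q^-1 + 3 - 2q + 2q^2 - q^3  (w +2, c 12, <D> = -A^-6 + 2A^-2 - 2A^2 + 3A^6 - 2A^10 + 2A^14 - A^18)
why: from 12 to 12 crossings by R-moves: one link, two diagrams


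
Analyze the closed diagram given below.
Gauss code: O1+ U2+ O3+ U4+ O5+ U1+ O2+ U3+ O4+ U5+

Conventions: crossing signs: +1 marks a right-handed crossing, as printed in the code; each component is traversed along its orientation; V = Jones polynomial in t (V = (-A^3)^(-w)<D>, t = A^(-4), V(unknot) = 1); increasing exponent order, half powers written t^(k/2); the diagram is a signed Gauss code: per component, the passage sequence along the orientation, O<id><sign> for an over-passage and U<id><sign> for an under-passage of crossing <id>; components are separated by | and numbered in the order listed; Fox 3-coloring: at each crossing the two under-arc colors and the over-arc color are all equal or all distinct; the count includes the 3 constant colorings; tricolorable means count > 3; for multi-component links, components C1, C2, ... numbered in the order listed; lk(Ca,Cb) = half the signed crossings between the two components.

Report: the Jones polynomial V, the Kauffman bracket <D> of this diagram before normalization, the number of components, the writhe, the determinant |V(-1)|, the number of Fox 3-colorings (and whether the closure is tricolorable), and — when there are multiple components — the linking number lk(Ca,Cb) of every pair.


V(t) = t^2 + t^4 - t^5 + t^6 - t^7
bracket: A^-13 - A^-9 + A^-5 - A^-1 - A^7, w = +5
1 component, writhe +5, over 5 crossings
det 5, colorings 3 of 3^5 — not tricolorable
observation: V spans 5 powers of t: at least 5 crossings in any diagram


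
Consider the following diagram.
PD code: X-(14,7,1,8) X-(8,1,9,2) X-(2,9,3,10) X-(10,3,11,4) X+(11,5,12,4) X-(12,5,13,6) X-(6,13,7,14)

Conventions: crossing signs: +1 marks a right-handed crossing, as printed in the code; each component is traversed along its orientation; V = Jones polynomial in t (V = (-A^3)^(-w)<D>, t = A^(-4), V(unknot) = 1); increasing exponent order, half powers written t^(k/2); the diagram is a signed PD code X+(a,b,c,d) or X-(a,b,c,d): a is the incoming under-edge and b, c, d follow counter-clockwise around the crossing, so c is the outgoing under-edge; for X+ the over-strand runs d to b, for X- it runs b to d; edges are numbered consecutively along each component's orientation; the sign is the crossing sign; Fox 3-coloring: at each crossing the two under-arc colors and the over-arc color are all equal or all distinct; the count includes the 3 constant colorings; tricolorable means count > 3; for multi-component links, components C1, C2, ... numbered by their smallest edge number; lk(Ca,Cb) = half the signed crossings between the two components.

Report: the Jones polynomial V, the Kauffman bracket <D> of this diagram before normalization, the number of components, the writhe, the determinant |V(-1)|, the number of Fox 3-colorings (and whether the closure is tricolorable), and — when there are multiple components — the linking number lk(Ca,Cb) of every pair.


Jones polynomial: V(t) = -t^-7 + t^-6 - t^-5 + t^-4 + t^-2
<D> = -A^-7 - A + A^5 - A^9 + A^13; writhe -5
components 1, writhe -5 (7 crossings)
3-colorings: 3 of 3^7, det 5 — not tricolorable
note: V spans 5 powers of t: at least 5 crossings in any diagram


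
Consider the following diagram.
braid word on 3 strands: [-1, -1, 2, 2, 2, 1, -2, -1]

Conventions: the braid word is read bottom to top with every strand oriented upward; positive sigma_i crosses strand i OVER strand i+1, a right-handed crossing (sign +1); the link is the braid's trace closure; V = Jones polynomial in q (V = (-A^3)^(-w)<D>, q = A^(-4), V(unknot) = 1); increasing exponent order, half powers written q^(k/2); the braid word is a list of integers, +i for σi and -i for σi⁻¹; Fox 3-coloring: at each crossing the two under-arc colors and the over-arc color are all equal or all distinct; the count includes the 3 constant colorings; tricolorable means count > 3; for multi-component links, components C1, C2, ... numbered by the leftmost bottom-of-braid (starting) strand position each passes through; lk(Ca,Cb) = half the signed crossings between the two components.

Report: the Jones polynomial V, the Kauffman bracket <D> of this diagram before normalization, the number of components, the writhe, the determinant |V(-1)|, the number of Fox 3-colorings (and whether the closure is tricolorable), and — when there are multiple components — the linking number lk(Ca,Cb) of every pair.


V(q) = -q^-3 + 2q^-2 - 2q^-1 + 3 - 2q + 2q^2 - q^3
bracket: -A^-12 + 2A^-8 - 2A^-4 + 3 - 2A^4 + 2A^8 - A^12, w = 0
1 component, writhe 0, over 8 crossings
det 13, colorings 3 of 3^8 — not tricolorable
observation: palindromic: swapping q for 1/q fixes V


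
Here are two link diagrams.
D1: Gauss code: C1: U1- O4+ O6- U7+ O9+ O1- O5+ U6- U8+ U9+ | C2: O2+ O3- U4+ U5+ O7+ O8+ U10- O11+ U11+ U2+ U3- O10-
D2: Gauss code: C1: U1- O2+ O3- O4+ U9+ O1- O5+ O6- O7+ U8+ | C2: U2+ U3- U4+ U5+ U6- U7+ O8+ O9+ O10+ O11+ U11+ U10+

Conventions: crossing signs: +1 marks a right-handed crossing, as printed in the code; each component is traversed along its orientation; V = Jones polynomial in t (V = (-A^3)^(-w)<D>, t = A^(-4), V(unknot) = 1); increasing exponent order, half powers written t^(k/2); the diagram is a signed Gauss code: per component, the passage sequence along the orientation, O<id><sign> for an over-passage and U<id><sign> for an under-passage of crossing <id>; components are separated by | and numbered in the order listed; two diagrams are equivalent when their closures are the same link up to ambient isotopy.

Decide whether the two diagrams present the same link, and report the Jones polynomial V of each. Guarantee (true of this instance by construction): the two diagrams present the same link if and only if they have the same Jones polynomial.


equivalent: yes
V(D1) = -t^(1/2) + t^(3/2) - t^(5/2) - t^(9/2)  (w +3, c 11, <D> = A^-9 + A^-1 - A^3 + A^7)
D2 (bracket A^-3 + A^5 - A^9 + A^13; 11 crossings at w = +5): V = -t^(1/2) + t^(3/2) - t^(5/2) - t^(9/2)
why: one V(t) for all 2 diagrams — one class (guaranteed)


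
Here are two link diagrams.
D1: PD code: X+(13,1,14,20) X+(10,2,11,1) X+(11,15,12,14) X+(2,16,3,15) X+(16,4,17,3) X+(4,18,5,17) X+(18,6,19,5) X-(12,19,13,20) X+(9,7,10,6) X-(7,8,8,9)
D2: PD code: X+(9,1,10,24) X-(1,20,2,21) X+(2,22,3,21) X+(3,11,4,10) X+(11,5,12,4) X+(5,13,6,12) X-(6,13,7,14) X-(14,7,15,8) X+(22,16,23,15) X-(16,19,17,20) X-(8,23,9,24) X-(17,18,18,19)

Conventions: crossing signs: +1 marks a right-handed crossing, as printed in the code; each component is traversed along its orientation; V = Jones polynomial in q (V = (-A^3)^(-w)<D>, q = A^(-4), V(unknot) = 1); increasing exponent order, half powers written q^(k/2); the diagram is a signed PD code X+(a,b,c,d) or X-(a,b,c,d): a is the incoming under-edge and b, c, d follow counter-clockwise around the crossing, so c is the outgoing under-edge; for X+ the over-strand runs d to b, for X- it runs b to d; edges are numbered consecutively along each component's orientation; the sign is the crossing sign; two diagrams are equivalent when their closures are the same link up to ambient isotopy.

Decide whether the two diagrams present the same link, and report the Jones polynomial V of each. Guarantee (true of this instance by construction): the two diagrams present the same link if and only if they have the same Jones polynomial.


equivalent: no
D1 (bracket -A^-10 + A^-6 - A^-2 + A^2 + A^10; 10 crossings at w = +6): V = q^2 + q^4 - q^5 + q^6 - q^7
D2 (bracket 1; 12 crossings at w = 0): V = 1
key observation: 2 values of V(q) split the 2 diagrams
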